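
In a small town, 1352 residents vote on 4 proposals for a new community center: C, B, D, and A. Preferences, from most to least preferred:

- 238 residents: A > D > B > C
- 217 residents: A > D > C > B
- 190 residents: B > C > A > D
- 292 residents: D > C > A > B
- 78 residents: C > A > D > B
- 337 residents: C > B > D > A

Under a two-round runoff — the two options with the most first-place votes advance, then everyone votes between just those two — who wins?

C

Round 1 first-place votes: C 415, B 190, D 292, A 455.
A and C advance.
Runoff: A is preferred to C by 455 voters; C by 897.
C wins the runoff.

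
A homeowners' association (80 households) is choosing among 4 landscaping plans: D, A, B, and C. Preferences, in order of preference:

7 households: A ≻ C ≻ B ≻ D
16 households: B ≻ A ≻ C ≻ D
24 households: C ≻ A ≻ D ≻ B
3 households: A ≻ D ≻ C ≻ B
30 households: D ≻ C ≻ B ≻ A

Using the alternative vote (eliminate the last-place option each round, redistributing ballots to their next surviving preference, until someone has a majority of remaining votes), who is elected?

Round 1: D 30, A 10, B 16, C 24. Eliminate A.
Round 2: D 33, B 16, C 31. Eliminate B.
Round 3: D 33, C 47. C has a majority.

C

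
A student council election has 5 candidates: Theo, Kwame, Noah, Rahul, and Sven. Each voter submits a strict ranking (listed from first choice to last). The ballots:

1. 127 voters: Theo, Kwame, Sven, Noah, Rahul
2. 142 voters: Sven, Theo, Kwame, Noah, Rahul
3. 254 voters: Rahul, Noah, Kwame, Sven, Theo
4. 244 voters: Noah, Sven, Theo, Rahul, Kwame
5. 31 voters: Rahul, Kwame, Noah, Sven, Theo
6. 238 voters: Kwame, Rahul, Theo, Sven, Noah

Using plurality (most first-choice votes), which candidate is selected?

First-place votes: Theo 127, Kwame 238, Noah 244, Rahul 285, Sven 142.
Rahul has the most first-place votes.

Rahul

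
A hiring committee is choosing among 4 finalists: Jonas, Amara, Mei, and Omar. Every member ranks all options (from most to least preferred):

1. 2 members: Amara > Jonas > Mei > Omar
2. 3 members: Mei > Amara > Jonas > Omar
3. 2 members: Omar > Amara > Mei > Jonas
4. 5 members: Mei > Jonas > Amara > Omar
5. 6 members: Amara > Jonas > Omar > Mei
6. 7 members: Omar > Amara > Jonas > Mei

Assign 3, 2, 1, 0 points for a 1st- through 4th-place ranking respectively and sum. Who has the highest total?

Amara

Jonas: 2·2 + 3·1 + 2·0 + 5·2 + 6·2 + 7·1 = 36
Amara: 2·3 + 3·2 + 2·2 + 5·1 + 6·3 + 7·2 = 53
Mei: 2·1 + 3·3 + 2·1 + 5·3 + 6·0 + 7·0 = 28
Omar: 2·0 + 3·0 + 2·3 + 5·0 + 6·1 + 7·3 = 33
Amara has the highest Borda score (53).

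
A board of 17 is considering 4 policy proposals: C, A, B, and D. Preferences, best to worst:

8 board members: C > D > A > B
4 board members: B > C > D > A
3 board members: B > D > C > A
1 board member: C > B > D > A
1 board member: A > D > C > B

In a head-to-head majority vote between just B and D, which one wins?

Voters preferring B to D: 8; preferring D to B: 9.
D wins the head-to-head.

D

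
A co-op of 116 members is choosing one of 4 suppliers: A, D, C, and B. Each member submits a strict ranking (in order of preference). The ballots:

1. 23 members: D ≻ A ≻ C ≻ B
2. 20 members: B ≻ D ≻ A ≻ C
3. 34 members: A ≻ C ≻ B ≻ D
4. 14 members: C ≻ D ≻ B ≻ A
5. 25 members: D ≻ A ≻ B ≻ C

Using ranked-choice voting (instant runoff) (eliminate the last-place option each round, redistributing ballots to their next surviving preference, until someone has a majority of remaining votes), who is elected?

D

Round 1: A 34, D 48, C 14, B 20. Eliminate C.
Round 2: A 34, D 62, B 20. D has a majority.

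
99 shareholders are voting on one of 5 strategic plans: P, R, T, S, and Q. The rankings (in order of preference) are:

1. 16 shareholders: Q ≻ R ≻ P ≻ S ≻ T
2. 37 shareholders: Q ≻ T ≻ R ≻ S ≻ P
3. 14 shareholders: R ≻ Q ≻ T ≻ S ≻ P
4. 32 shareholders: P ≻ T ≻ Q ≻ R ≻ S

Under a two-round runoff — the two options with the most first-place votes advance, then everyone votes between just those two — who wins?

Q

Round 1 first-place votes: P 32, R 14, T 0, S 0, Q 53.
Q and P advance.
Runoff: Q is preferred to P by 67 voters; P by 32.
Q wins the runoff.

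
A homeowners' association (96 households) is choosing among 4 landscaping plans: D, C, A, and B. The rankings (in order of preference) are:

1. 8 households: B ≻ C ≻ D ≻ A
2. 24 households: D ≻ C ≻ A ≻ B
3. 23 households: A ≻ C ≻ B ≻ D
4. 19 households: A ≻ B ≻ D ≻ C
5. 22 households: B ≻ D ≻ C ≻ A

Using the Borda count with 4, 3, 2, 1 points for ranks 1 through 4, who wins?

B

D: 8·2 + 24·4 + 23·1 + 19·2 + 22·3 = 239
C: 8·3 + 24·3 + 23·3 + 19·1 + 22·2 = 228
A: 8·1 + 24·2 + 23·4 + 19·4 + 22·1 = 246
B: 8·4 + 24·1 + 23·2 + 19·3 + 22·4 = 247
B has the highest Borda score (247).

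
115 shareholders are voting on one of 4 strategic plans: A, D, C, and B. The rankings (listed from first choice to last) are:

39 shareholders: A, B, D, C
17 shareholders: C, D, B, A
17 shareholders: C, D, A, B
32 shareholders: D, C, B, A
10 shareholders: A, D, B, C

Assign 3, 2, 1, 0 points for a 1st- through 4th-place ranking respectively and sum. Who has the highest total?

A: 39·3 + 17·0 + 17·1 + 32·0 + 10·3 = 164
D: 39·1 + 17·2 + 17·2 + 32·3 + 10·2 = 223
C: 39·0 + 17·3 + 17·3 + 32·2 + 10·0 = 166
B: 39·2 + 17·1 + 17·0 + 32·1 + 10·1 = 137
D has the highest Borda score (223).

D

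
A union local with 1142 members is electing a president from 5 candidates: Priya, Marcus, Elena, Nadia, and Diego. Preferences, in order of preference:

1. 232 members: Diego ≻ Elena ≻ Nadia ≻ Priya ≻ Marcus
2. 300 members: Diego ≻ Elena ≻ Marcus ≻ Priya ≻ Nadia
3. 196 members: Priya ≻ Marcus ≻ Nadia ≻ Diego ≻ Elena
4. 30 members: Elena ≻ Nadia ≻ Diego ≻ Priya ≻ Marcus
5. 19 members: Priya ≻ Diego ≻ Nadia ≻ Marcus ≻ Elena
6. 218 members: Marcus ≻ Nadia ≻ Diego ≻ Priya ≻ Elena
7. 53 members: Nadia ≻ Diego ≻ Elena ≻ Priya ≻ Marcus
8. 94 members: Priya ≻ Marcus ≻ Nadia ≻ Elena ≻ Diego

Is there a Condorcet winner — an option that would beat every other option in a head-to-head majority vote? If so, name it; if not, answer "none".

Checking pairwise contests:
Elena beats Priya 615–527.
Priya beats Marcus 624–518.
Nadia beats Elena 580–562.
Priya beats Nadia 609–533.
Nadia beats Diego 591–551.
Every option loses at least one head-to-head, so there is no Condorcet winner.

none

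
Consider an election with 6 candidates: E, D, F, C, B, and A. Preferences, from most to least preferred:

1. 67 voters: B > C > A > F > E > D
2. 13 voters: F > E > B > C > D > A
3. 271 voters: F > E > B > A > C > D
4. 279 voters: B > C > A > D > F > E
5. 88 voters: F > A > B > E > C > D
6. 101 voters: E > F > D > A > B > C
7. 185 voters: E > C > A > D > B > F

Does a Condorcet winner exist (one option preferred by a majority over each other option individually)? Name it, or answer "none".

none

Checking pairwise contests:
F beats E 718–286.
E beats D 725–279.
C beats F 531–473.
E beats C 658–346.
E beats B 570–434.
E beats A 570–434.
Every option loses at least one head-to-head, so there is no Condorcet winner.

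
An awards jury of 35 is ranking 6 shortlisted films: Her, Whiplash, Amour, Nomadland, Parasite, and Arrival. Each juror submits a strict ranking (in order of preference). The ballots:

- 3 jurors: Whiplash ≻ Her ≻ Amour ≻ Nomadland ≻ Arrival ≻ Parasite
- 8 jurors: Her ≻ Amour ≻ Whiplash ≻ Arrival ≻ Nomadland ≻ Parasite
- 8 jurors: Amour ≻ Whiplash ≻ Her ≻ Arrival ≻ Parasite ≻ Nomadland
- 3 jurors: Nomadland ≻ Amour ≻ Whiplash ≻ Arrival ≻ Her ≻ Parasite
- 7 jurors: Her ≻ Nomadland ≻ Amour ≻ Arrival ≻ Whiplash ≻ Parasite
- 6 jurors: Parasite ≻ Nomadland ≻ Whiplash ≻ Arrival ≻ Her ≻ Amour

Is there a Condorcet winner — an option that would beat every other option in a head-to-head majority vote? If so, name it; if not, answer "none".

none

Checking pairwise contests:
Whiplash beats Her 20–15.
Amour beats Whiplash 26–9.
Her beats Amour 24–11.
Her beats Nomadland 26–9.
Her beats Parasite 29–6.
Her beats Arrival 26–9.
Every option loses at least one head-to-head, so there is no Condorcet winner.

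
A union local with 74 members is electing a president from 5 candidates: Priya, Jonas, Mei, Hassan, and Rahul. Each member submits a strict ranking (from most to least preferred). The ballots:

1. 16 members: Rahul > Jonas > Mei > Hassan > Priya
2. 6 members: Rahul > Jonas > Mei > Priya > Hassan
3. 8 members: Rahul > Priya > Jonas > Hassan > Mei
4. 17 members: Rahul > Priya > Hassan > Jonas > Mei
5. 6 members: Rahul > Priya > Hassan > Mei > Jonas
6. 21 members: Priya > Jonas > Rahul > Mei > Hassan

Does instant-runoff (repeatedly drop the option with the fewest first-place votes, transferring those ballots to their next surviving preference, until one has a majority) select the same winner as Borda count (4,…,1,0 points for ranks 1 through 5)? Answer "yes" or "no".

yes

Instant-runoff — R1 Priya 21, Jonas 0, Mei 0, Hassan 0, Rahul 53 (Rahul winner). Winner: Rahul.
Borda — scores: Priya 183, Jonas 162, Mei 71, Hassan 70, Rahul 254. Winner: Rahul.
The two methods agree.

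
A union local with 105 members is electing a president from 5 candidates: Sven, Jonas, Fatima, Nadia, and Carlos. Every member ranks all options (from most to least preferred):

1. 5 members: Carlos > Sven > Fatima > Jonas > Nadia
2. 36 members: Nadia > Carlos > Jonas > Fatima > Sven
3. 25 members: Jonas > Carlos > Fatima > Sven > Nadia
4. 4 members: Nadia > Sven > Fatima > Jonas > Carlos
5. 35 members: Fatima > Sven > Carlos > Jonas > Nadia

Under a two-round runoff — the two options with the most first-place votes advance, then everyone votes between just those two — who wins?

Fatima

Round 1 first-place votes: Sven 0, Jonas 25, Fatima 35, Nadia 40, Carlos 5.
Nadia and Fatima advance.
Runoff: Nadia is preferred to Fatima by 40 voters; Fatima by 65.
Fatima wins the runoff.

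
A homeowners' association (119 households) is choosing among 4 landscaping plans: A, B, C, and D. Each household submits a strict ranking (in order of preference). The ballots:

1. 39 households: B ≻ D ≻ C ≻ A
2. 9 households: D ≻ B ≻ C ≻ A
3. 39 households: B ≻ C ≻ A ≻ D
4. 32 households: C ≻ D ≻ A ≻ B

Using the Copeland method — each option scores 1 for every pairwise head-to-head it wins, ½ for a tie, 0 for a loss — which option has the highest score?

B

A: loses to B, C, and D → score 0.
B: beats A, C, and D → score 3.
C: beats A and D; loses to B → score 2.
D: beats A; loses to B and C → score 1.
B has the best pairwise record.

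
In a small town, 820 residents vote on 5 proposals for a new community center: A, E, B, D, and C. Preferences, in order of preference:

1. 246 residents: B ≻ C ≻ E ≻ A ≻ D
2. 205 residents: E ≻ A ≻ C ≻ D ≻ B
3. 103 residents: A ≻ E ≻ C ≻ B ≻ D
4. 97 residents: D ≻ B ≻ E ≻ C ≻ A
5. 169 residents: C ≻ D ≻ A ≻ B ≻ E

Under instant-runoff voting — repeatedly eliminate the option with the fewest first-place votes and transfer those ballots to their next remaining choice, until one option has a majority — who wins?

B

Round 1: A 103, E 205, B 246, D 97, C 169. Eliminate D.
Round 2: A 103, E 205, B 343, C 169. Eliminate A.
Round 3: E 308, B 343, C 169. Eliminate C.
Round 4: E 308, B 512. B has a majority.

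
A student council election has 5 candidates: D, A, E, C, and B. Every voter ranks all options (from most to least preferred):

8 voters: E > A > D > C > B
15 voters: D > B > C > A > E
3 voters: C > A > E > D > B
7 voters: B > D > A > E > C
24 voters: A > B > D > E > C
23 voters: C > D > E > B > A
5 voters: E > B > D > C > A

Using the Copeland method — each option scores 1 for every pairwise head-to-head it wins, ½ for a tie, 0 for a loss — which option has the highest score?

D

D: beats A, E, C, and B → score 4.
A: beats E; loses to D, C, and B → score 1.
E: beats C; loses to D, A, and B → score 1.
C: beats A; loses to D, E, and B → score 1.
B: beats A, E, and C; loses to D → score 3.
D has the best pairwise record.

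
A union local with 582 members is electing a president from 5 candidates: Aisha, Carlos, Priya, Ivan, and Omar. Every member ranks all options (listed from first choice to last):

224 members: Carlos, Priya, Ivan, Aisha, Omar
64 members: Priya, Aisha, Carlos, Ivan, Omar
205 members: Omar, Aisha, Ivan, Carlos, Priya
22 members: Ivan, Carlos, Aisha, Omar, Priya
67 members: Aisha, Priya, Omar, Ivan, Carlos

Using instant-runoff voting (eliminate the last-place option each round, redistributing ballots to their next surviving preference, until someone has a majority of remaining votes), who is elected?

Round 1: Aisha 67, Carlos 224, Priya 64, Ivan 22, Omar 205. Eliminate Ivan.
Round 2: Aisha 67, Carlos 246, Priya 64, Omar 205. Eliminate Priya.
Round 3: Aisha 131, Carlos 246, Omar 205. Eliminate Aisha.
Round 4: Carlos 310, Omar 272. Carlos has a majority.

Carlos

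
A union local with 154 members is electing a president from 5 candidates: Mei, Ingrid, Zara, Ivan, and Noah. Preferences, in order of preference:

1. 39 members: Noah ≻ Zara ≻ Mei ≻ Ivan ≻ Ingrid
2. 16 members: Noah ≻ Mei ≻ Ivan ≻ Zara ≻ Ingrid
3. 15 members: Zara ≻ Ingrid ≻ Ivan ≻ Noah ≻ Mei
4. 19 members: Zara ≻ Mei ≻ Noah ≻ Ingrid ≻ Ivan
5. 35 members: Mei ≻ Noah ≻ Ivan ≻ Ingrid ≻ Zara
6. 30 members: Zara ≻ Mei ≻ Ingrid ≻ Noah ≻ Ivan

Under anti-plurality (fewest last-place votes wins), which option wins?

Last-place votes: Mei 15, Ingrid 55, Zara 35, Ivan 49, Noah 0.
Noah is ranked last by the fewest voters, so Noah wins.

Noah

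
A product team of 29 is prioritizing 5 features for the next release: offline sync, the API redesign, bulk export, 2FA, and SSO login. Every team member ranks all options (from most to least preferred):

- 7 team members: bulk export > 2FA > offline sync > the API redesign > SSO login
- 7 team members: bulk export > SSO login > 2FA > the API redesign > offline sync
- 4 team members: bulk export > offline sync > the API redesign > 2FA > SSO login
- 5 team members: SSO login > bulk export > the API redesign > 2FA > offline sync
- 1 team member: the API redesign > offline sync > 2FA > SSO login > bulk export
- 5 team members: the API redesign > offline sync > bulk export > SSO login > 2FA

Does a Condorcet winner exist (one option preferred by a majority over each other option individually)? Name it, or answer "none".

bulk export vs offline sync: 23–6 for bulk export.
bulk export vs the API redesign: 23–6 for bulk export.
bulk export vs 2FA: 28–1 for bulk export.
bulk export vs SSO login: 23–6 for bulk export.
bulk export beats every other option head-to-head.

bulk export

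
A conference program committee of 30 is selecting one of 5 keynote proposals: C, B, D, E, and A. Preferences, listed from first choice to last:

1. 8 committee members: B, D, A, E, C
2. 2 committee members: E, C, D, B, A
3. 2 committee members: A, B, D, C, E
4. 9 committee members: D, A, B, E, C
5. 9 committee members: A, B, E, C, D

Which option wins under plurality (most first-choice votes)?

First-place votes: C 0, B 8, D 9, E 2, A 11.
A has the most first-place votes.

A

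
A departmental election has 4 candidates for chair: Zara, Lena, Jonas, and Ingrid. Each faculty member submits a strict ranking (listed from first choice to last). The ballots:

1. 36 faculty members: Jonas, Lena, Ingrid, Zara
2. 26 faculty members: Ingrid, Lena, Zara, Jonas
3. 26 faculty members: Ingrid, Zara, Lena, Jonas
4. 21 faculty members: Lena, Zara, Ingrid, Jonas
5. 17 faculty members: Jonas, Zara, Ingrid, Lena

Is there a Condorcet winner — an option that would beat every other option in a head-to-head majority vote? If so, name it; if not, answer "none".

Ingrid vs Zara: 88–38 for Ingrid.
Ingrid vs Lena: 69–57 for Ingrid.
Ingrid vs Jonas: 73–53 for Ingrid.
Ingrid beats every other option head-to-head.

Ingrid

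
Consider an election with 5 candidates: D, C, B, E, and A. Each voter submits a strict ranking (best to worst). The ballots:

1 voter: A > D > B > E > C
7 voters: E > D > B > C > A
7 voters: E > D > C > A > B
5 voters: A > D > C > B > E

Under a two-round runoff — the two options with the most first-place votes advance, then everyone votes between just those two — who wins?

E

Round 1 first-place votes: D 0, C 0, B 0, E 14, A 6.
E and A advance.
Runoff: E is preferred to A by 14 voters; A by 6.
E wins the runoff.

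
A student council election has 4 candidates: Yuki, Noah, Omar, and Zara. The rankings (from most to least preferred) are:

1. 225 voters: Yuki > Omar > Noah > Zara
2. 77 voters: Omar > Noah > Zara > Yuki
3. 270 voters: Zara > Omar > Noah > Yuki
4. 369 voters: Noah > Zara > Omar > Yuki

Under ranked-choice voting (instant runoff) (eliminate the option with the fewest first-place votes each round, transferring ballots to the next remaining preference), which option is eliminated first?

Omar

Round 1: Yuki 225, Noah 369, Omar 77, Zara 270. Eliminate Omar.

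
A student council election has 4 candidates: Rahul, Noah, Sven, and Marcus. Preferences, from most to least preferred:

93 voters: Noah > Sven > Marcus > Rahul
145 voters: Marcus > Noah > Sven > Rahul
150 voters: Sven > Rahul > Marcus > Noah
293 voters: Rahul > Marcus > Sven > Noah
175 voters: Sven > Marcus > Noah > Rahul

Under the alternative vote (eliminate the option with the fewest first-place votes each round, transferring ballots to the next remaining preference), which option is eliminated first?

Round 1: Rahul 293, Noah 93, Sven 325, Marcus 145. Eliminate Noah.

Noah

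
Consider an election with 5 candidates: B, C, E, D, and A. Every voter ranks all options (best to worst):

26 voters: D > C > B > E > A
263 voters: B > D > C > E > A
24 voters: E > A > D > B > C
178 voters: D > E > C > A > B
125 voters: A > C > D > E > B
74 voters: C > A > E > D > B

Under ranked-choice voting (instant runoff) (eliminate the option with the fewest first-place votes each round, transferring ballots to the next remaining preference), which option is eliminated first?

Round 1: B 263, C 74, E 24, D 204, A 125. Eliminate E.

E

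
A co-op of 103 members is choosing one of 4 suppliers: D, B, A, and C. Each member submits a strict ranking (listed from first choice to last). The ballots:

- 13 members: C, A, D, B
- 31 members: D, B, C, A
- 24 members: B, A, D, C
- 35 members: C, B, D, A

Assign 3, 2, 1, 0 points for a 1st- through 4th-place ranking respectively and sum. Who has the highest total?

B

D: 13·1 + 31·3 + 24·1 + 35·1 = 165
B: 13·0 + 31·2 + 24·3 + 35·2 = 204
A: 13·2 + 31·0 + 24·2 + 35·0 = 74
C: 13·3 + 31·1 + 24·0 + 35·3 = 175
B has the highest Borda score (204).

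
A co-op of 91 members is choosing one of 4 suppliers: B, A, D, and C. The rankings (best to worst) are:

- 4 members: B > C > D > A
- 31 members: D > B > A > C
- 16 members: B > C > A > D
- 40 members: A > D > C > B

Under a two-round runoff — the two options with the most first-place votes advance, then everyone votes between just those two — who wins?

A

Round 1 first-place votes: B 20, A 40, D 31, C 0.
A and D advance.
Runoff: A is preferred to D by 56 voters; D by 35.
A wins the runoff.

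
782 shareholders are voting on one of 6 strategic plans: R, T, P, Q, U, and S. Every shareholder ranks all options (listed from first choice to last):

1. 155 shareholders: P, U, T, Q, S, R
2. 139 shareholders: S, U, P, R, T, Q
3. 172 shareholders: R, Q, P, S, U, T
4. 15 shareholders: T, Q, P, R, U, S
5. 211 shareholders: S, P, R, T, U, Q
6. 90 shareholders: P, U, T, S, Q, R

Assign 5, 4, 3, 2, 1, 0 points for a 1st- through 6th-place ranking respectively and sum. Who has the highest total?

R: 155·0 + 139·2 + 172·5 + 15·2 + 211·3 + 90·0 = 1801
T: 155·3 + 139·1 + 172·0 + 15·5 + 211·2 + 90·3 = 1371
P: 155·5 + 139·3 + 172·3 + 15·3 + 211·4 + 90·5 = 3047
Q: 155·2 + 139·0 + 172·4 + 15·4 + 211·0 + 90·1 = 1148
U: 155·4 + 139·4 + 172·1 + 15·1 + 211·1 + 90·4 = 1934
S: 155·1 + 139·5 + 172·2 + 15·0 + 211·5 + 90·2 = 2429
P has the highest Borda score (3047).

P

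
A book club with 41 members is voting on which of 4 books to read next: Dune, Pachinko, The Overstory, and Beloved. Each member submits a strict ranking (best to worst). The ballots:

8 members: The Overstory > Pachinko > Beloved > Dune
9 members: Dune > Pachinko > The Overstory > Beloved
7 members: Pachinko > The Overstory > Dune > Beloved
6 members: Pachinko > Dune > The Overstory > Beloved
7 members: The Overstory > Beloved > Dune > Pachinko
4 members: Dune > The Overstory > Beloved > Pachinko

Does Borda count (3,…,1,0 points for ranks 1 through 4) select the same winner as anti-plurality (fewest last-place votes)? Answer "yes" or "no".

Borda — scores: Dune 65, Pachinko 73, The Overstory 82, Beloved 26. Winner: The Overstory.
Anti-plurality — last-place votes: Dune 8, Pachinko 11, The Overstory 0, Beloved 22. Winner: The Overstory.
The two methods agree.

yes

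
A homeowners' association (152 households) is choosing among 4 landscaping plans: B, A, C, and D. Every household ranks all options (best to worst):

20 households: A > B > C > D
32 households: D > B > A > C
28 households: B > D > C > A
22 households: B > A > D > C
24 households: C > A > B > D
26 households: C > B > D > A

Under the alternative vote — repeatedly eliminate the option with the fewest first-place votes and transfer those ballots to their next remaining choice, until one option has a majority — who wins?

Round 1: B 50, A 20, C 50, D 32. Eliminate A.
Round 2: B 70, C 50, D 32. Eliminate D.
Round 3: B 102, C 50. B has a majority.

B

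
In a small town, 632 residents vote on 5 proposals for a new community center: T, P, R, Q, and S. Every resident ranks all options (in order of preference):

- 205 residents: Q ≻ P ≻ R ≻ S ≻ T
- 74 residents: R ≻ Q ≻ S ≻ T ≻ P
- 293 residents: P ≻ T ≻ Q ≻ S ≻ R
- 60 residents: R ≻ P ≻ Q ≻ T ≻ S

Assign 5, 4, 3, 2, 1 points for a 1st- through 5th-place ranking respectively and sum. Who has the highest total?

T: 205·1 + 74·2 + 293·4 + 60·2 = 1645
P: 205·4 + 74·1 + 293·5 + 60·4 = 2599
R: 205·3 + 74·5 + 293·1 + 60·5 = 1578
Q: 205·5 + 74·4 + 293·3 + 60·3 = 2380
S: 205·2 + 74·3 + 293·2 + 60·1 = 1278
P has the highest Borda score (2599).

P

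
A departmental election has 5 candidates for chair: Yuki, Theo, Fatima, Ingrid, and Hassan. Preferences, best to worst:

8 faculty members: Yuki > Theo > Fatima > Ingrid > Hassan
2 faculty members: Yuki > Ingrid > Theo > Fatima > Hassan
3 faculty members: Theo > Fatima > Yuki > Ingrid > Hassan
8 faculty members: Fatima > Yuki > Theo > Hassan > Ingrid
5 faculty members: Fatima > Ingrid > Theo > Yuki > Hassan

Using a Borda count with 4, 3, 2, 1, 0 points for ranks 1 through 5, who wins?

Yuki: 8·4 + 2·4 + 3·2 + 8·3 + 5·1 = 75
Theo: 8·3 + 2·2 + 3·4 + 8·2 + 5·2 = 66
Fatima: 8·2 + 2·1 + 3·3 + 8·4 + 5·4 = 79
Ingrid: 8·1 + 2·3 + 3·1 + 8·0 + 5·3 = 32
Hassan: 8·0 + 2·0 + 3·0 + 8·1 + 5·0 = 8
Fatima has the highest Borda score (79).

Fatima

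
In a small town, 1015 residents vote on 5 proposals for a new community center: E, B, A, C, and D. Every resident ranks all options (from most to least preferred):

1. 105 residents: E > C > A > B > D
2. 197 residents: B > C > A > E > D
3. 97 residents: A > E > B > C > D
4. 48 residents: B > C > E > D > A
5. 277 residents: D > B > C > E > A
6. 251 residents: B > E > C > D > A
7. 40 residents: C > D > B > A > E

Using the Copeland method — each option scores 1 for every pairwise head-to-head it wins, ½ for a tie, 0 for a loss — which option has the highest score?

B

E: beats A and D; loses to B and C → score 2.
B: beats E, A, C, and D → score 4.
A: loses to E, B, C, and D → score 0.
C: beats E, A, and D; loses to B → score 3.
D: beats A; loses to E, B, and C → score 1.
B has the best pairwise record.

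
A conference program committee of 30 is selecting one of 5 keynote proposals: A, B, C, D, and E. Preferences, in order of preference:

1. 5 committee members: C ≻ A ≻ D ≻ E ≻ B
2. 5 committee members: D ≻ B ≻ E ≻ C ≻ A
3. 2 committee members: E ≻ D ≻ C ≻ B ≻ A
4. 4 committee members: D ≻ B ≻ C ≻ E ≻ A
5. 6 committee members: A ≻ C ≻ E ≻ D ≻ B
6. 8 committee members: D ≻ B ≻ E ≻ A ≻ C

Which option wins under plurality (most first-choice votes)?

D

First-place votes: A 6, B 0, C 5, D 17, E 2.
D has the most first-place votes.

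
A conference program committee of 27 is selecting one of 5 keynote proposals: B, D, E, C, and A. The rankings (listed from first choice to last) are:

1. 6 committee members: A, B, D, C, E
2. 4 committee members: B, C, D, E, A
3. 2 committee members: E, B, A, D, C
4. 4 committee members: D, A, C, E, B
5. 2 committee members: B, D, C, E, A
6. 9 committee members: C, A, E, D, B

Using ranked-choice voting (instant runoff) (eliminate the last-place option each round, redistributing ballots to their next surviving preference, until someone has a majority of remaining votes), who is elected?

Round 1: B 6, D 4, E 2, C 9, A 6. Eliminate E.
Round 2: B 8, D 4, C 9, A 6. Eliminate D.
Round 3: B 8, C 9, A 10. Eliminate B.
Round 4: C 15, A 12. C has a majority.

C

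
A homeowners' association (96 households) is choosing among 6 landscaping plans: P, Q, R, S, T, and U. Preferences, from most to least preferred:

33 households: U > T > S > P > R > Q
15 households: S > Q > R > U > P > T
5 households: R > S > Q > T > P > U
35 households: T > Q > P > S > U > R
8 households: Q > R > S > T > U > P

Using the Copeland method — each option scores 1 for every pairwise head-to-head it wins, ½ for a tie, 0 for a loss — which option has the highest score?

P: beats R; loses to Q, S, T, and U → score 1.
Q: beats P, R, and U; loses to S and T → score 3.
R: loses to P, Q, S, T, and U → score 0.
S: beats P, Q, R, and U; loses to T → score 4.
T: beats P, Q, R, and S; ties U → score 4.5.
U: beats P and R; ties T; loses to Q and S → score 2.5.
T has the best pairwise record.

T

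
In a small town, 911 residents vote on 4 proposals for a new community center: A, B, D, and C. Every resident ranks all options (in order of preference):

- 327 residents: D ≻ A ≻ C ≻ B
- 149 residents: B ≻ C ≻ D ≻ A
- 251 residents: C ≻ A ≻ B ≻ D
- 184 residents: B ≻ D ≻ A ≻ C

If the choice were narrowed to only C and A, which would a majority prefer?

A

Voters preferring C to A: 400; preferring A to C: 511.
A wins the head-to-head.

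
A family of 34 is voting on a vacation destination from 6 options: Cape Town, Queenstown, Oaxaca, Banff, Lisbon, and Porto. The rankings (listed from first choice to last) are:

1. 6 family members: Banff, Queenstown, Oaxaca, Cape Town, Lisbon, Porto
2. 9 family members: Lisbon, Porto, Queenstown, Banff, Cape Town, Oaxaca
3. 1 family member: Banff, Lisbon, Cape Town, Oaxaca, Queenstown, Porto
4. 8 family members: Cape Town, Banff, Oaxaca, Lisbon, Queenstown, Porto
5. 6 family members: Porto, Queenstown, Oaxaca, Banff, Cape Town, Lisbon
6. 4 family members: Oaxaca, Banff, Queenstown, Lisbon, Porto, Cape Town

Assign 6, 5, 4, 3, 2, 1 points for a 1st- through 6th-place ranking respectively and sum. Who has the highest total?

Cape Town: 6·3 + 9·2 + 1·4 + 8·6 + 6·2 + 4·1 = 104
Queenstown: 6·5 + 9·4 + 1·2 + 8·2 + 6·5 + 4·4 = 130
Oaxaca: 6·4 + 9·1 + 1·3 + 8·4 + 6·4 + 4·6 = 116
Banff: 6·6 + 9·3 + 1·6 + 8·5 + 6·3 + 4·5 = 147
Lisbon: 6·2 + 9·6 + 1·5 + 8·3 + 6·1 + 4·3 = 113
Porto: 6·1 + 9·5 + 1·1 + 8·1 + 6·6 + 4·2 = 104
Banff has the highest Borda score (147).

Banff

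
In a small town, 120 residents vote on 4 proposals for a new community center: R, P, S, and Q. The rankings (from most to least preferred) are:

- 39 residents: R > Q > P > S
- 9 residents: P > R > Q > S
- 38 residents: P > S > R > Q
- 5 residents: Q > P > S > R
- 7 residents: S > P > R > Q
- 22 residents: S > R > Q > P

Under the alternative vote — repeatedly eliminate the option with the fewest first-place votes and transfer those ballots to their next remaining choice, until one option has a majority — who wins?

Round 1: R 39, P 47, S 29, Q 5. Eliminate Q.
Round 2: R 39, P 52, S 29. Eliminate S.
Round 3: R 61, P 59. R has a majority.

R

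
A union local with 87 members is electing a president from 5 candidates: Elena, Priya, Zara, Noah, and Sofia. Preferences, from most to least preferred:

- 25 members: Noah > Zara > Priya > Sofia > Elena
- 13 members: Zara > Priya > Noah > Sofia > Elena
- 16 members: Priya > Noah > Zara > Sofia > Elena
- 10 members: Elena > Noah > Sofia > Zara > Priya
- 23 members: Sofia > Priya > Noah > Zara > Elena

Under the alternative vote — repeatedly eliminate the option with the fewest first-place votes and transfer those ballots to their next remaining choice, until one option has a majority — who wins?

Priya

Round 1: Elena 10, Priya 16, Zara 13, Noah 25, Sofia 23. Eliminate Elena.
Round 2: Priya 16, Zara 13, Noah 35, Sofia 23. Eliminate Zara.
Round 3: Priya 29, Noah 35, Sofia 23. Eliminate Sofia.
Round 4: Priya 52, Noah 35. Priya has a majority.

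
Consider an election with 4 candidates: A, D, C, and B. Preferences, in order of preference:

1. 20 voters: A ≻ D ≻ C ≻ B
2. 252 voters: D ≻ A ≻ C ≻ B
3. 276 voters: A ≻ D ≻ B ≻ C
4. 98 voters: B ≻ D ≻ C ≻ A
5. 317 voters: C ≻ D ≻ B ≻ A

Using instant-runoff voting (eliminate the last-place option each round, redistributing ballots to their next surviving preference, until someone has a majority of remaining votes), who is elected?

Round 1: A 296, D 252, C 317, B 98. Eliminate B.
Round 2: A 296, D 350, C 317. Eliminate A.
Round 3: D 646, C 317. D has a majority.

D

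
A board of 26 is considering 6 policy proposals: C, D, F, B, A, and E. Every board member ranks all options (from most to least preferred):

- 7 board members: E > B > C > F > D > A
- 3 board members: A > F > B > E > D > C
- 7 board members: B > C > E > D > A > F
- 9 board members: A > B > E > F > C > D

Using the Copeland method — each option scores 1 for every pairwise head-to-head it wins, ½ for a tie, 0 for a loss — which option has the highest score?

B

C: beats D, F, and A; loses to B and E → score 3.
D: beats A; loses to C, F, B, and E → score 1.
F: beats D; loses to C, B, A, and E → score 1.
B: beats C, D, F, A, and E → score 5.
A: beats F; loses to C, D, B, and E → score 1.
E: beats C, D, F, and A; loses to B → score 4.
B has the best pairwise record.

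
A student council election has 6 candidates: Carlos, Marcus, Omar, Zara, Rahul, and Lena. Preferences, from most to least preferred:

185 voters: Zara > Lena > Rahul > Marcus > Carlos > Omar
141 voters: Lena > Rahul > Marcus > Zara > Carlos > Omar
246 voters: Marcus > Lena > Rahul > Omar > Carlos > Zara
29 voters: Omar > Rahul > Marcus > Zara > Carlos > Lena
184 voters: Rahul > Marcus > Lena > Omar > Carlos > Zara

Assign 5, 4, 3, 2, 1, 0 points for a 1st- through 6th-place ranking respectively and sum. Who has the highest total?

Lena

Carlos: 185·1 + 141·1 + 246·1 + 29·1 + 184·1 = 785
Marcus: 185·2 + 141·3 + 246·5 + 29·3 + 184·4 = 2846
Omar: 185·0 + 141·0 + 246·2 + 29·5 + 184·2 = 1005
Zara: 185·5 + 141·2 + 246·0 + 29·2 + 184·0 = 1265
Rahul: 185·3 + 141·4 + 246·3 + 29·4 + 184·5 = 2893
Lena: 185·4 + 141·5 + 246·4 + 29·0 + 184·3 = 2981
Lena has the highest Borda score (2981).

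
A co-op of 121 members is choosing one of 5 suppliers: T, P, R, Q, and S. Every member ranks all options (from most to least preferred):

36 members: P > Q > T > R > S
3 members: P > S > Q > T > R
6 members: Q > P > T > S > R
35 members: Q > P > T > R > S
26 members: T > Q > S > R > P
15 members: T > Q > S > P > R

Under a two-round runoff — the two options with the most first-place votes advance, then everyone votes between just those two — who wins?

Round 1 first-place votes: T 41, P 39, R 0, Q 41, S 0.
Q and T advance.
Runoff: Q is preferred to T by 80 voters; T by 41.
Q wins the runoff.

Q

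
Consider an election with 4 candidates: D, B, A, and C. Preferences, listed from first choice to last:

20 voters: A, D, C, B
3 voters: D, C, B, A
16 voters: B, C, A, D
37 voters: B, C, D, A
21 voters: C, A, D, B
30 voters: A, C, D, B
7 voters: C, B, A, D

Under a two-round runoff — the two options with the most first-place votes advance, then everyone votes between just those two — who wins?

Round 1 first-place votes: D 3, B 53, A 50, C 28.
B and A advance.
Runoff: B is preferred to A by 63 voters; A by 71.
A wins the runoff.

A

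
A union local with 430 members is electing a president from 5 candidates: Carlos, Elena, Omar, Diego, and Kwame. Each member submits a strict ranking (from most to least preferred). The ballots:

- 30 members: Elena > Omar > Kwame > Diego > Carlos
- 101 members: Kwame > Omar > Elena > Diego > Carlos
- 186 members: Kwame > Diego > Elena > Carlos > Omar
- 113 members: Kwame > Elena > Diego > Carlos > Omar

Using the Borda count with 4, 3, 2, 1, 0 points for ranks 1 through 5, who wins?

Kwame

Carlos: 30·0 + 101·0 + 186·1 + 113·1 = 299
Elena: 30·4 + 101·2 + 186·2 + 113·3 = 1033
Omar: 30·3 + 101·3 + 186·0 + 113·0 = 393
Diego: 30·1 + 101·1 + 186·3 + 113·2 = 915
Kwame: 30·2 + 101·4 + 186·4 + 113·4 = 1660
Kwame has the highest Borda score (1660).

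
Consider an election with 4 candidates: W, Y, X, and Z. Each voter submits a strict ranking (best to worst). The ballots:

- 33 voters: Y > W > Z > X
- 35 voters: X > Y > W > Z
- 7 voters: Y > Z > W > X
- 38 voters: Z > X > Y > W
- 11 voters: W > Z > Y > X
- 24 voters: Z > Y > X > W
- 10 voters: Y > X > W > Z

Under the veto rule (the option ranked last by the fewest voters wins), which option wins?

Y

Last-place votes: W 62, Y 0, X 51, Z 45.
Y is ranked last by the fewest voters, so Y wins.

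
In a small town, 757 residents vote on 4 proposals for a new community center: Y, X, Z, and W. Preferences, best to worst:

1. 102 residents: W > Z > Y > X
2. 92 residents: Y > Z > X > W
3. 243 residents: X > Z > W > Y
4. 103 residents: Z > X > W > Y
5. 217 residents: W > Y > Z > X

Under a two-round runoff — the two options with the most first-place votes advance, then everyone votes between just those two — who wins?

X

Round 1 first-place votes: Y 92, X 243, Z 103, W 319.
W and X advance.
Runoff: W is preferred to X by 319 voters; X by 438.
X wins the runoff.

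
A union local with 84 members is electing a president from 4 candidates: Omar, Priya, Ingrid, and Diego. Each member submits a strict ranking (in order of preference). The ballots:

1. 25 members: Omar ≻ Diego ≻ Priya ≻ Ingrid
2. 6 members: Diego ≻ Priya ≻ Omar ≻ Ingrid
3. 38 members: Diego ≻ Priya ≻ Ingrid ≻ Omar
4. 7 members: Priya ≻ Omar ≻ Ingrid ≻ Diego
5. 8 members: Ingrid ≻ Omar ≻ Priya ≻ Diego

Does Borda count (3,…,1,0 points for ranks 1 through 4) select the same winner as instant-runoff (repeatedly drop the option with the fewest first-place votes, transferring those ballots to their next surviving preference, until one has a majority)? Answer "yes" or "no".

yes

Borda — scores: Omar 111, Priya 142, Ingrid 69, Diego 182. Winner: Diego.
Instant-runoff — R1 Omar 25, Priya 7, Ingrid 8, Diego 44 (Diego winner). Winner: Diego.
The two methods agree.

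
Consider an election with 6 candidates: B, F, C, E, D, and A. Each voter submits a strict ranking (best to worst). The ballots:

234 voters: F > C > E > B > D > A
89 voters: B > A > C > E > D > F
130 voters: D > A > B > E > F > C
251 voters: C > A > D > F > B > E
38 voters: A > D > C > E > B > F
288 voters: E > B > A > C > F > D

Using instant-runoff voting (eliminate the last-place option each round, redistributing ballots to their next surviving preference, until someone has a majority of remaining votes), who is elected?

Round 1: B 89, F 234, C 251, E 288, D 130, A 38. Eliminate A.
Round 2: B 89, F 234, C 251, E 288, D 168. Eliminate B.
Round 3: F 234, C 340, E 288, D 168. Eliminate D.
Round 4: F 234, C 378, E 418. Eliminate F.
Round 5: C 612, E 418. C has a majority.

C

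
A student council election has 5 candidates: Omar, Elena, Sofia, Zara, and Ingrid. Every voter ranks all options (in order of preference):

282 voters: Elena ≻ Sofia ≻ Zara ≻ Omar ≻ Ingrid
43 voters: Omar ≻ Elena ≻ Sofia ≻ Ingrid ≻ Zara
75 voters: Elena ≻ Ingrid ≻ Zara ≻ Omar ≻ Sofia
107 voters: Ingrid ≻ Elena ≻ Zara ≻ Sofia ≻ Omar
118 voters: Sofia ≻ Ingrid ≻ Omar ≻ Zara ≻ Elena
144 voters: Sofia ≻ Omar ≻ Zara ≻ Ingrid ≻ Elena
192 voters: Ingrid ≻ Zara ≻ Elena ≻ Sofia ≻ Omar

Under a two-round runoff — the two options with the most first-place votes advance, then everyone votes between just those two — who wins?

Ingrid

Round 1 first-place votes: Omar 43, Elena 357, Sofia 262, Zara 0, Ingrid 299.
Elena and Ingrid advance.
Runoff: Elena is preferred to Ingrid by 400 voters; Ingrid by 561.
Ingrid wins the runoff.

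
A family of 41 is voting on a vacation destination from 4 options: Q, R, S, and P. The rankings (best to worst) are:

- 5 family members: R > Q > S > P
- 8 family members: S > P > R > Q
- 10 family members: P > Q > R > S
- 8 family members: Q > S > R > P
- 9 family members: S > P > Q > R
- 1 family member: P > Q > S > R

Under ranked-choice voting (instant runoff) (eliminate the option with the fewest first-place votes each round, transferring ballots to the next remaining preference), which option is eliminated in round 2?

Round 1: Q 8, R 5, S 17, P 11. Eliminate R.
Round 2: Q 13, S 17, P 11. Eliminate P.

P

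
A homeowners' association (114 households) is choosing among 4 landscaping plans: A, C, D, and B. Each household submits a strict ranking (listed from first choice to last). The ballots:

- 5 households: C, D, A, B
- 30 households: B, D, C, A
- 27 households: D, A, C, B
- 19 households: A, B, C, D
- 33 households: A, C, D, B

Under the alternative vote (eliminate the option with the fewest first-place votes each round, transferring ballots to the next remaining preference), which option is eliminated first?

C

Round 1: A 52, C 5, D 27, B 30. Eliminate C.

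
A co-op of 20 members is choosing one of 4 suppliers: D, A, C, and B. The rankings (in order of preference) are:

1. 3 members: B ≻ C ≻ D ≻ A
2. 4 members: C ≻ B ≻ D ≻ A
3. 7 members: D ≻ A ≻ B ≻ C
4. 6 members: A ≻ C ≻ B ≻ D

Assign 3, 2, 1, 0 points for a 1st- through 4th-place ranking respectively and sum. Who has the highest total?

D: 3·1 + 4·1 + 7·3 + 6·0 = 28
A: 3·0 + 4·0 + 7·2 + 6·3 = 32
C: 3·2 + 4·3 + 7·0 + 6·2 = 30
B: 3·3 + 4·2 + 7·1 + 6·1 = 30
A has the highest Borda score (32).

A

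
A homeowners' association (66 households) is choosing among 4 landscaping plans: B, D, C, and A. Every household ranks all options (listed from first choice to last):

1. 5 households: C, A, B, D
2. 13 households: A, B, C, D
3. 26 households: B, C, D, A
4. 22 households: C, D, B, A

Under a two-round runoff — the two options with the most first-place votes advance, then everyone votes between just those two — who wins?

Round 1 first-place votes: B 26, D 0, C 27, A 13.
C and B advance.
Runoff: C is preferred to B by 27 voters; B by 39.
B wins the runoff.

B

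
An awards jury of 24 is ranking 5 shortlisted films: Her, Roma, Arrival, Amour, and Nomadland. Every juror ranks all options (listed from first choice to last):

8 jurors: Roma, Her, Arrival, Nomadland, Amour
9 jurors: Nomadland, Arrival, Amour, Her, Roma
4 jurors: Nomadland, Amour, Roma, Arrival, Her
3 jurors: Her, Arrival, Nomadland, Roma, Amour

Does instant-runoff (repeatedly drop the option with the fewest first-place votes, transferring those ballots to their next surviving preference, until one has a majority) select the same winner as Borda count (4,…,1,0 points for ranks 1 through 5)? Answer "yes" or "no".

Instant-runoff — R1 Her 3, Roma 8, Arrival 0, Amour 0, Nomadland 13 (Nomadland winner). Winner: Nomadland.
Borda — scores: Her 45, Roma 43, Arrival 56, Amour 30, Nomadland 66. Winner: Nomadland.
The two methods agree.

yes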